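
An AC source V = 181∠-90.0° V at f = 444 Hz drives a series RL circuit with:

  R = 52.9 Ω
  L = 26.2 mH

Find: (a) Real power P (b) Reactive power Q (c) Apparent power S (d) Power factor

Step 1 — Angular frequency: ω = 2π·f = 2π·444 = 2790 rad/s.
Step 2 — Component impedances:
  R: Z = R = 52.9 Ω
  L: Z = jωL = j·2790·0.0262 = 0 + j73.09 Ω
Step 3 — Series combination: Z_total = R + L = 52.9 + j73.09 Ω = 90.23∠54.1° Ω.
Step 4 — Source phasor: V = 181∠-90.0° V = 0 - j181 V.
Step 5 — Current: I = V / Z = -1.625 - j1.176 A = 2.006∠-144.1° A.
Step 6 — Complex power: S = V·I* = 212.9 + j294.1 VA.
Step 7 — Real power: P = Re(S) = 212.9 W.
Step 8 — Reactive power: Q = Im(S) = 294.1 VAR.
Step 9 — Apparent power: |S| = 363.1 VA.
Step 10 — Power factor: PF = P/|S| = 0.5863 (lagging).

(a) P = 212.9 W  (b) Q = 294.1 VAR  (c) S = 363.1 VA  (d) PF = 0.5863 (lagging)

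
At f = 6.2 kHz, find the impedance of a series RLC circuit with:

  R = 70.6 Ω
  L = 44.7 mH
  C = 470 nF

Step 1 — Angular frequency: ω = 2π·f = 2π·6200 = 3.896e+04 rad/s.
Step 2 — Component impedances:
  R: Z = R = 70.6 Ω
  L: Z = jωL = j·3.896e+04·0.0447 = 0 + j1741 Ω
  C: Z = 1/(jωC) = -j/(ω·C) = 0 - j54.62 Ω
Step 3 — Series combination: Z_total = R + L + C = 70.6 + j1687 Ω = 1688∠87.6° Ω.

Z = 70.6 + j1687 Ω = 1688∠87.6° Ω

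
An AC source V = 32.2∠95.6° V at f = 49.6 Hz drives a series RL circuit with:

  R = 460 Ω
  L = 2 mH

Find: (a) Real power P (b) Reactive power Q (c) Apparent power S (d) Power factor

Step 1 — Angular frequency: ω = 2π·f = 2π·49.6 = 311.6 rad/s.
Step 2 — Component impedances:
  R: Z = R = 460 Ω
  L: Z = jωL = j·311.6·0.002 = 0 + j0.6233 Ω
Step 3 — Series combination: Z_total = R + L = 460 + j0.6233 Ω = 460∠0.1° Ω.
Step 4 — Source phasor: V = 32.2∠95.6° V = -3.142 + j32.05 V.
Step 5 — Current: I = V / Z = -0.006736 + j0.06968 A = 0.07∠95.5° A.
Step 6 — Complex power: S = V·I* = 2.254 + j0.003054 VA.
Step 7 — Real power: P = Re(S) = 2.254 W.
Step 8 — Reactive power: Q = Im(S) = 0.003054 VAR.
Step 9 — Apparent power: |S| = 2.254 VA.
Step 10 — Power factor: PF = P/|S| = 1 (lagging).

(a) P = 2.254 W  (b) Q = 0.003054 VAR  (c) S = 2.254 VA  (d) PF = 1 (lagging)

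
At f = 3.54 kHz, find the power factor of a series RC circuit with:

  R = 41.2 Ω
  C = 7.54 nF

Step 1 — Angular frequency: ω = 2π·f = 2π·3540 = 2.224e+04 rad/s.
Step 2 — Component impedances:
  R: Z = R = 41.2 Ω
  C: Z = 1/(jωC) = -j/(ω·C) = 0 - j5963 Ω
Step 3 — Series combination: Z_total = R + C = 41.2 - j5963 Ω = 5963∠-89.6° Ω.
Step 4 — Power factor: PF = cos(φ) = Re(Z)/|Z| = 41.2/5963 = 0.006909.
Step 5 — Type: Im(Z) = -5963 ⇒ leading (phase φ = -89.6°).

PF = 0.006909 (leading, φ = -89.6°)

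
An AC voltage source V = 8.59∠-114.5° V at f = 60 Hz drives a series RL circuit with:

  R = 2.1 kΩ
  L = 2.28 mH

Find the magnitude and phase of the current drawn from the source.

Step 1 — Angular frequency: ω = 2π·f = 2π·60 = 377 rad/s.
Step 2 — Component impedances:
  R: Z = R = 2100 Ω
  L: Z = jωL = j·377·0.00228 = 0 + j0.8595 Ω
Step 3 — Series combination: Z_total = R + L = 2100 + j0.8595 Ω = 2100∠0.0° Ω.
Step 4 — Source phasor: V = 8.59∠-114.5° V = -3.562 - j7.817 V.
Step 5 — Ohm's law: I = V / Z_total = (-3.562 - j7.817) / (2100 + j0.8595) = -0.001698 - j0.003721 A.
Step 6 — Convert to polar: |I| = 0.00409 A, ∠I = -114.5°.

I = 0.00409∠-114.5° A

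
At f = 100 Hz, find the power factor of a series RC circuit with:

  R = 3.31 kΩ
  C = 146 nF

Step 1 — Angular frequency: ω = 2π·f = 2π·100 = 628.3 rad/s.
Step 2 — Component impedances:
  R: Z = R = 3310 Ω
  C: Z = 1/(jωC) = -j/(ω·C) = 0 - j1.09e+04 Ω
Step 3 — Series combination: Z_total = R + C = 3310 - j1.09e+04 Ω = 1.139e+04∠-73.1° Ω.
Step 4 — Power factor: PF = cos(φ) = Re(Z)/|Z| = 3310/11392.5 = 0.2905.
Step 5 — Type: Im(Z) = -1.09e+04 ⇒ leading (phase φ = -73.1°).

PF = 0.2905 (leading, φ = -73.1°)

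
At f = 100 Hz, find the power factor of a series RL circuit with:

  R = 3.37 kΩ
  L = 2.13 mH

Step 1 — Angular frequency: ω = 2π·f = 2π·100 = 628.3 rad/s.
Step 2 — Component impedances:
  R: Z = R = 3370 Ω
  L: Z = jωL = j·628.3·0.00213 = 0 + j1.338 Ω
Step 3 — Series combination: Z_total = R + L = 3370 + j1.338 Ω = 3370∠0.0° Ω.
Step 4 — Power factor: PF = cos(φ) = Re(Z)/|Z| = 3370/3370 = 1.
Step 5 — Type: Im(Z) = 1.338 ⇒ lagging (phase φ = 0.0°).

PF = 1 (lagging, φ = 0.0°)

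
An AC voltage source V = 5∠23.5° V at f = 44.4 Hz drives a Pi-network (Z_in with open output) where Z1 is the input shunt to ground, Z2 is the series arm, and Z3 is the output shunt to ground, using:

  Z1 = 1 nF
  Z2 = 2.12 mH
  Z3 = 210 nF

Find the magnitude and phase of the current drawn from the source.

Step 1 — Angular frequency: ω = 2π·f = 2π·44.4 = 279 rad/s.
Step 2 — Component impedances:
  Z1: Z = 1/(jωC) = -j/(ω·C) = 0 - j3.585e+06 Ω
  Z2: Z = jωL = j·279·0.00212 = 0 + j0.5914 Ω
  Z3: Z = 1/(jωC) = -j/(ω·C) = 0 - j1.707e+04 Ω
Step 3 — With open output, the series arm Z2 and the output shunt Z3 appear in series to ground: Z2 + Z3 = 0 - j1.707e+04 Ω.
Step 4 — Parallel with input shunt Z1: Z_in = Z1 || (Z2 + Z3) = 0 - j1.699e+04 Ω = 1.699e+04∠-90.0° Ω.
Step 5 — Source phasor: V = 5∠23.5° V = 4.585 + j1.994 V.
Step 6 — Ohm's law: I = V / Z_total = (4.585 + j1.994) / (0 - j1.699e+04) = -0.0001174 + j0.0002699 A.
Step 7 — Convert to polar: |I| = 0.0002943 A, ∠I = 113.5°.

I = 0.0002943∠113.5° A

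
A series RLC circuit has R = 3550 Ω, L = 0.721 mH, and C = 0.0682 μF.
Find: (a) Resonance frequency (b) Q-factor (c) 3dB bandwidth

Step 1 — Resonance condition Im(Z)=0 gives ω₀ = 1/√(LC).
Step 2 — ω₀ = 1/√(0.000721·6.82e-08) = 1.426e+05 rad/s.
Step 3 — f₀ = ω₀/(2π) = 2.27e+04 Hz.
Step 4 — Series Q: Q = ω₀L/R = 1.426e+05·0.000721/3550 = 0.02896.
Step 5 — 3dB bandwidth: Δω = ω₀/Q = 4.924e+06 rad/s; BW = Δω/(2π) = 7.836e+05 Hz.

(a) f₀ = 2.27e+04 Hz  (b) Q = 0.02896  (c) BW = 7.836e+05 Hz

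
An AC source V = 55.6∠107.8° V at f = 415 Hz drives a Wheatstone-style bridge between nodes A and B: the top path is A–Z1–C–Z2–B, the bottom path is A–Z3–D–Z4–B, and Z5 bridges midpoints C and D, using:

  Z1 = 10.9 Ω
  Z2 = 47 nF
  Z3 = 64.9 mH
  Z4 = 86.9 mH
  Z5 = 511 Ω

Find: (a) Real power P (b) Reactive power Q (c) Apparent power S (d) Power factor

Step 1 — Angular frequency: ω = 2π·f = 2π·415 = 2608 rad/s.
Step 2 — Component impedances:
  Z1: Z = R = 10.9 Ω
  Z2: Z = 1/(jωC) = -j/(ω·C) = 0 - j8160 Ω
  Z3: Z = jωL = j·2608·0.0649 = 0 + j169.2 Ω
  Z4: Z = jωL = j·2608·0.0869 = 0 + j226.6 Ω
  Z5: Z = R = 511 Ω
Step 3 — Bridge requires nodal analysis (the Z5 bridge couples midpoints C and D, so the two paths cannot be reduced to a simple series/parallel combination). Setting node B to ground and injecting 1 A at node A, the 3-node admittance system at A, C, D solves to V_A = Z_AB = 54.49 + j397.6 Ω = 401.3∠82.2° Ω.
Step 4 — Source phasor: V = 55.6∠107.8° V = -17 + j52.94 V.
Step 5 — Current: I = V / Z = 0.1249 + j0.05987 A = 0.1385∠25.6° A.
Step 6 — Complex power: S = V·I* = 1.046 + j7.632 VA.
Step 7 — Real power: P = Re(S) = 1.046 W.
Step 8 — Reactive power: Q = Im(S) = 7.632 VAR.
Step 9 — Apparent power: |S| = 7.703 VA.
Step 10 — Power factor: PF = P/|S| = 0.1358 (lagging).

(a) P = 1.046 W  (b) Q = 7.632 VAR  (c) S = 7.703 VA  (d) PF = 0.1358 (lagging)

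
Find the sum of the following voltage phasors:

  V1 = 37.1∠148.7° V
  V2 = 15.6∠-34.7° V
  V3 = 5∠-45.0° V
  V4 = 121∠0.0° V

Step 1 — Convert each phasor to rectangular form:
  V1 = 37.1·(cos(148.7°) + j·sin(148.7°)) = -31.7 + j19.27 V
  V2 = 15.6·(cos(-34.7°) + j·sin(-34.7°)) = 12.83 - j8.881 V
  V3 = 5·(cos(-45.0°) + j·sin(-45.0°)) = 3.536 - j3.536 V
  V4 = 121·(cos(0.0°) + j·sin(0.0°)) = 121 V
Step 2 — Sum components: V_total = 105.7 + j6.858 V.
Step 3 — Convert to polar: |V_total| = 105.9 V, ∠V_total = 3.7°.

V_total = 105.9∠3.7° V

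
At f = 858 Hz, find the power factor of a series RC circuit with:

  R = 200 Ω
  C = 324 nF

Step 1 — Angular frequency: ω = 2π·f = 2π·858 = 5391 rad/s.
Step 2 — Component impedances:
  R: Z = R = 200 Ω
  C: Z = 1/(jωC) = -j/(ω·C) = 0 - j572.5 Ω
Step 3 — Series combination: Z_total = R + C = 200 - j572.5 Ω = 606.4∠-70.7° Ω.
Step 4 — Power factor: PF = cos(φ) = Re(Z)/|Z| = 200/606.4 = 0.3298.
Step 5 — Type: Im(Z) = -572.5 ⇒ leading (phase φ = -70.7°).

PF = 0.3298 (leading, φ = -70.7°)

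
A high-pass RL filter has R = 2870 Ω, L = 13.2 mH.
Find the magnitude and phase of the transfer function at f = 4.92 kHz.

Step 1 — Angular frequency: ω = 2π·4920 = 3.091e+04 rad/s.
Step 2 — Transfer function: H(jω) = jωL/(R + jωL).
Step 3 — Numerator jωL = j·408.1; denominator R + jωL = 2870 + j408.1.
Step 4 — H = 0.01981 + j0.1394.
Step 5 — Magnitude: |H| = 0.1408 (-17.0 dB); phase: φ = 81.9°.

|H| = 0.1408 (-17.0 dB), φ = 81.9°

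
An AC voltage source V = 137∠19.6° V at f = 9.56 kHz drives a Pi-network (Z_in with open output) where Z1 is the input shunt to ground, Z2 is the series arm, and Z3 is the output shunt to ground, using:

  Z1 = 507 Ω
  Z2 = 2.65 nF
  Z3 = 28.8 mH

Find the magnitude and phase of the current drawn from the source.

Step 1 — Angular frequency: ω = 2π·f = 2π·9560 = 6.007e+04 rad/s.
Step 2 — Component impedances:
  Z1: Z = R = 507 Ω
  Z2: Z = 1/(jωC) = -j/(ω·C) = 0 - j6282 Ω
  Z3: Z = jωL = j·6.007e+04·0.0288 = 0 + j1730 Ω
Step 3 — With open output, the series arm Z2 and the output shunt Z3 appear in series to ground: Z2 + Z3 = 0 - j4552 Ω.
Step 4 — Parallel with input shunt Z1: Z_in = Z1 || (Z2 + Z3) = 500.8 - j55.77 Ω = 503.9∠-6.4° Ω.
Step 5 — Source phasor: V = 137∠19.6° V = 129.1 + j45.96 V.
Step 6 — Ohm's law: I = V / Z_total = (129.1 + j45.96) / (500.8 - j55.77) = 0.2445 + j0.119 A.
Step 7 — Convert to polar: |I| = 0.2719 A, ∠I = 26.0°.

I = 0.2719∠26.0° A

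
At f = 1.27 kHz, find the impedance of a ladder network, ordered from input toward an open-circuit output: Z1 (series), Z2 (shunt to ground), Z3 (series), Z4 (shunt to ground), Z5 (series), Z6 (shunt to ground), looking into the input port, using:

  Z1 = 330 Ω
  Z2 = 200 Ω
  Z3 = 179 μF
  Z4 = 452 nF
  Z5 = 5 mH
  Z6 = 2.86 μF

Step 1 — Angular frequency: ω = 2π·f = 2π·1270 = 7980 rad/s.
Step 2 — Component impedances:
  Z1: Z = R = 330 Ω
  Z2: Z = R = 200 Ω
  Z3: Z = 1/(jωC) = -j/(ω·C) = 0 - j0.7001 Ω
  Z4: Z = 1/(jωC) = -j/(ω·C) = 0 - j277.3 Ω
  Z5: Z = jωL = j·7980·0.005 = 0 + j39.9 Ω
  Z6: Z = 1/(jωC) = -j/(ω·C) = 0 - j43.82 Ω
Step 3 — Ladder network (open output): work backward from the far end, alternating series and parallel combinations. Z_in = 330.1 - j4.563 Ω = 330.1∠-0.8° Ω.

Z = 330.1 - j4.563 Ω = 330.1∠-0.8° Ω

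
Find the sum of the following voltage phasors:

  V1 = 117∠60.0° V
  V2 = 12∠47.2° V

Step 1 — Convert each phasor to rectangular form:
  V1 = 117·(cos(60.0°) + j·sin(60.0°)) = 58.5 + j101.3 V
  V2 = 12·(cos(47.2°) + j·sin(47.2°)) = 8.153 + j8.805 V
Step 2 — Sum components: V_total = 66.65 + j110.1 V.
Step 3 — Convert to polar: |V_total| = 128.7 V, ∠V_total = 58.8°.

V_total = 128.7∠58.8° V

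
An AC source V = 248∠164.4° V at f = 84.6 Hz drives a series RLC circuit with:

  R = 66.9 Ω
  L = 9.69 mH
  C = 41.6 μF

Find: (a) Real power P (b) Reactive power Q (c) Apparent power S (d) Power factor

Step 1 — Angular frequency: ω = 2π·f = 2π·84.6 = 531.6 rad/s.
Step 2 — Component impedances:
  R: Z = R = 66.9 Ω
  L: Z = jωL = j·531.6·0.00969 = 0 + j5.151 Ω
  C: Z = 1/(jωC) = -j/(ω·C) = 0 - j45.22 Ω
Step 3 — Series combination: Z_total = R + L + C = 66.9 - j40.07 Ω = 77.98∠-30.9° Ω.
Step 4 — Source phasor: V = 248∠164.4° V = -238.9 + j66.69 V.
Step 5 — Current: I = V / Z = -3.067 - j0.8403 A = 3.18∠-164.7° A.
Step 6 — Complex power: S = V·I* = 676.6 - j405.3 VA.
Step 7 — Real power: P = Re(S) = 676.6 W.
Step 8 — Reactive power: Q = Im(S) = -405.3 VAR.
Step 9 — Apparent power: |S| = 788.7 VA.
Step 10 — Power factor: PF = P/|S| = 0.8579 (leading).

(a) P = 676.6 W  (b) Q = -405.3 VAR  (c) S = 788.7 VA  (d) PF = 0.8579 (leading)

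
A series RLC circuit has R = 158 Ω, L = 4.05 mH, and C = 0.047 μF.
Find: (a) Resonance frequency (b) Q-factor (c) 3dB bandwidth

Step 1 — Resonance: ω₀ = 1/√(LC) = 1/√(0.00405·4.7e-08) = 7.248e+04 rad/s.
Step 2 — f₀ = ω₀/(2π) = 1.154e+04 Hz.
Step 3 — Series Q: Q = ω₀L/R = 7.248e+04·0.00405/158 = 1.858.
Step 4 — Bandwidth: Δω = ω₀/Q = 3.901e+04 rad/s; BW = Δω/(2π) = 6209 Hz.

(a) f₀ = 1.154e+04 Hz  (b) Q = 1.858  (c) BW = 6209 Hz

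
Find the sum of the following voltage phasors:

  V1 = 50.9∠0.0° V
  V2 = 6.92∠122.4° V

Step 1 — Convert each phasor to rectangular form:
  V1 = 50.9·(cos(0.0°) + j·sin(0.0°)) = 50.9 V
  V2 = 6.92·(cos(122.4°) + j·sin(122.4°)) = -3.708 + j5.843 V
Step 2 — Sum components: V_total = 47.19 + j5.843 V.
Step 3 — Convert to polar: |V_total| = 47.55 V, ∠V_total = 7.1°.

V_total = 47.55∠7.1° V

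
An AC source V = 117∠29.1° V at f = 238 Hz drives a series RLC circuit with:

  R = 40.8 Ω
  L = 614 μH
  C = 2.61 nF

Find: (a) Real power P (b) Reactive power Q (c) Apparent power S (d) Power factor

Step 1 — Angular frequency: ω = 2π·f = 2π·238 = 1495 rad/s.
Step 2 — Component impedances:
  R: Z = R = 40.8 Ω
  L: Z = jωL = j·1495·0.000614 = 0 + j0.9182 Ω
  C: Z = 1/(jωC) = -j/(ω·C) = 0 - j2.562e+05 Ω
Step 3 — Series combination: Z_total = R + L + C = 40.8 - j2.562e+05 Ω = 2.562e+05∠-90.0° Ω.
Step 4 — Source phasor: V = 117∠29.1° V = 102.2 + j56.9 V.
Step 5 — Current: I = V / Z = -0.000222 + j0.000399 A = 0.0004567∠119.1° A.
Step 6 — Complex power: S = V·I* = 8.508e-06 - j0.05343 VA.
Step 7 — Real power: P = Re(S) = 8.508e-06 W.
Step 8 — Reactive power: Q = Im(S) = -0.05343 VAR.
Step 9 — Apparent power: |S| = 0.05343 VA.
Step 10 — Power factor: PF = P/|S| = 0.0001592 (leading).

(a) P = 8.508e-06 W  (b) Q = -0.05343 VAR  (c) S = 0.05343 VA  (d) PF = 0.0001592 (leading)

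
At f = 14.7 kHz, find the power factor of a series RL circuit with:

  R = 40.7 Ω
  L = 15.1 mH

Step 1 — Angular frequency: ω = 2π·f = 2π·1.47e+04 = 9.236e+04 rad/s.
Step 2 — Component impedances:
  R: Z = R = 40.7 Ω
  L: Z = jωL = j·9.236e+04·0.0151 = 0 + j1395 Ω
Step 3 — Series combination: Z_total = R + L = 40.7 + j1395 Ω = 1395∠88.3° Ω.
Step 4 — Power factor: PF = cos(φ) = Re(Z)/|Z| = 40.7/1395.3 = 0.02917.
Step 5 — Type: Im(Z) = 1395 ⇒ lagging (phase φ = 88.3°).

PF = 0.02917 (lagging, φ = 88.3°)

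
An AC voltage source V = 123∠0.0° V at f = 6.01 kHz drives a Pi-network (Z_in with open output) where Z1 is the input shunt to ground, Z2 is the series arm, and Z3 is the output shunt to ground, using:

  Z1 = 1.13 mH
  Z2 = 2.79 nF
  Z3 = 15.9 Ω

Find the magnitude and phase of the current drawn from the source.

Step 1 — Angular frequency: ω = 2π·f = 2π·6010 = 3.776e+04 rad/s.
Step 2 — Component impedances:
  Z1: Z = jωL = j·3.776e+04·0.00113 = 0 + j42.67 Ω
  Z2: Z = 1/(jωC) = -j/(ω·C) = 0 - j9492 Ω
  Z3: Z = R = 15.9 Ω
Step 3 — With open output, the series arm Z2 and the output shunt Z3 appear in series to ground: Z2 + Z3 = 15.9 - j9492 Ω.
Step 4 — Parallel with input shunt Z1: Z_in = Z1 || (Z2 + Z3) = 0.0003243 + j42.86 Ω = 42.86∠90.0° Ω.
Step 5 — Source phasor: V = 123∠0.0° V = 123 V.
Step 6 — Ohm's law: I = V / Z_total = (123) / (0.0003243 + j42.86) = 2.171e-05 - j2.87 A.
Step 7 — Convert to polar: |I| = 2.87 A, ∠I = -90.0°.

I = 2.87∠-90.0° A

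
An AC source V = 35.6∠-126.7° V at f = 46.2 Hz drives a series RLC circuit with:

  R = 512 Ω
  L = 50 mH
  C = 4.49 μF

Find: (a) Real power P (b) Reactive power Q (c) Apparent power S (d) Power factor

Step 1 — Angular frequency: ω = 2π·f = 2π·46.2 = 290.3 rad/s.
Step 2 — Component impedances:
  R: Z = R = 512 Ω
  L: Z = jωL = j·290.3·0.05 = 0 + j14.51 Ω
  C: Z = 1/(jωC) = -j/(ω·C) = 0 - j767.2 Ω
Step 3 — Series combination: Z_total = R + L + C = 512 - j752.7 Ω = 910.4∠-55.8° Ω.
Step 4 — Source phasor: V = 35.6∠-126.7° V = -21.28 - j28.54 V.
Step 5 — Current: I = V / Z = 0.01278 - j0.03696 A = 0.03911∠-70.9° A.
Step 6 — Complex power: S = V·I* = 0.783 - j1.151 VA.
Step 7 — Real power: P = Re(S) = 0.783 W.
Step 8 — Reactive power: Q = Im(S) = -1.151 VAR.
Step 9 — Apparent power: |S| = 1.392 VA.
Step 10 — Power factor: PF = P/|S| = 0.5624 (leading).

(a) P = 0.783 W  (b) Q = -1.151 VAR  (c) S = 1.392 VA  (d) PF = 0.5624 (leading)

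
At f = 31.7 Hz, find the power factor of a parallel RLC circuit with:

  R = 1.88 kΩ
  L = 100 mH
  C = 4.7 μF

Step 1 — Angular frequency: ω = 2π·f = 2π·31.7 = 199.2 rad/s.
Step 2 — Component impedances:
  R: Z = R = 1880 Ω
  L: Z = jωL = j·199.2·0.1 = 0 + j19.92 Ω
  C: Z = 1/(jωC) = -j/(ω·C) = 0 - j1068 Ω
Step 3 — Parallel combination: 1/Z_total = 1/R + 1/L + 1/C; Z_total = 0.2191 + j20.29 Ω = 20.29∠89.4° Ω.
Step 4 — Power factor: PF = cos(φ) = Re(Z)/|Z| = 0.2191/20.29 = 0.0108.
Step 5 — Type: Im(Z) = 20.29 ⇒ lagging (phase φ = 89.4°).

PF = 0.0108 (lagging, φ = 89.4°)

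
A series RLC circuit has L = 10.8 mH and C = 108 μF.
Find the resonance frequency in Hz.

Step 1 — Resonance condition Im(Z)=0 gives ω₀ = 1/√(LC).
Step 2 — ω₀ = 1/√(0.0108·0.000108) = 925.9 rad/s.
Step 3 — f₀ = ω₀/(2π) = 147.4 Hz.

f₀ = 147.4 Hz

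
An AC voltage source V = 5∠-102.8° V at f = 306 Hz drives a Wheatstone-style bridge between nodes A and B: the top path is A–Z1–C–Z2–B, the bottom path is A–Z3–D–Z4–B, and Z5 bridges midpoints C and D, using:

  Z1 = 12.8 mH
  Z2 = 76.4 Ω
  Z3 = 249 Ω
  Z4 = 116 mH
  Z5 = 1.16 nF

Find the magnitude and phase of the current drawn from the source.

Step 1 — Angular frequency: ω = 2π·f = 2π·306 = 1923 rad/s.
Step 2 — Component impedances:
  Z1: Z = jωL = j·1923·0.0128 = 0 + j24.61 Ω
  Z2: Z = R = 76.4 Ω
  Z3: Z = R = 249 Ω
  Z4: Z = jωL = j·1923·0.116 = 0 + j223 Ω
  Z5: Z = 1/(jωC) = -j/(ω·C) = 0 - j4.484e+05 Ω
Step 3 — Bridge requires nodal analysis (the Z5 bridge couples midpoints C and D, so the two paths cannot be reduced to a simple series/parallel combination). Setting node B to ground and injecting 1 A at node A, the 3-node admittance system at A, C, D solves to V_A = Z_AB = 60.64 + j25.04 Ω = 65.61∠22.4° Ω.
Step 4 — Source phasor: V = 5∠-102.8° V = -1.108 - j4.876 V.
Step 5 — Ohm's law: I = V / Z_total = (-1.108 - j4.876) / (60.64 + j25.04) = -0.04397 - j0.06225 A.
Step 6 — Convert to polar: |I| = 0.07621 A, ∠I = -125.2°.

I = 0.07621∠-125.2° A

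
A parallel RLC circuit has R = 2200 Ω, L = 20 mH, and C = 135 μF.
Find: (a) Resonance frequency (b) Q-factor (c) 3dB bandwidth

Step 1 — Resonance: ω₀ = 1/√(LC) = 1/√(0.02·0.000135) = 608.6 rad/s.
Step 2 — f₀ = ω₀/(2π) = 96.86 Hz.
Step 3 — Parallel Q: Q = R/(ω₀L) = 2200/(608.6·0.02) = 180.7.
Step 4 — Bandwidth: Δω = ω₀/Q = 3.367 rad/s; BW = Δω/(2π) = 0.5359 Hz.

(a) f₀ = 96.86 Hz  (b) Q = 180.7  (c) BW = 0.5359 Hz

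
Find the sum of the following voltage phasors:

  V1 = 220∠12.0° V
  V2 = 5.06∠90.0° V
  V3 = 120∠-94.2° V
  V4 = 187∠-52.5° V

Step 1 — Convert each phasor to rectangular form:
  V1 = 220·(cos(12.0°) + j·sin(12.0°)) = 215.2 + j45.74 V
  V2 = 5.06·(cos(90.0°) + j·sin(90.0°)) = 0 + j5.06 V
  V3 = 120·(cos(-94.2°) + j·sin(-94.2°)) = -8.789 - j119.7 V
  V4 = 187·(cos(-52.5°) + j·sin(-52.5°)) = 113.8 - j148.4 V
Step 2 — Sum components: V_total = 320.2 - j217.2 V.
Step 3 — Convert to polar: |V_total| = 387 V, ∠V_total = -34.2°.

V_total = 387∠-34.2° V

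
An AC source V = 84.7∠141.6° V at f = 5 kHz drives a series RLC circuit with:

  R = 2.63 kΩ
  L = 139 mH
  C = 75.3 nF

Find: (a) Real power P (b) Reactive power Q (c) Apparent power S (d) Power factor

Step 1 — Angular frequency: ω = 2π·f = 2π·5000 = 3.142e+04 rad/s.
Step 2 — Component impedances:
  R: Z = R = 2630 Ω
  L: Z = jωL = j·3.142e+04·0.139 = 0 + j4367 Ω
  C: Z = 1/(jωC) = -j/(ω·C) = 0 - j422.7 Ω
Step 3 — Series combination: Z_total = R + L + C = 2630 + j3944 Ω = 4741∠56.3° Ω.
Step 4 — Source phasor: V = 84.7∠141.6° V = -66.38 + j52.61 V.
Step 5 — Current: I = V / Z = 0.001465 + j0.01781 A = 0.01787∠85.3° A.
Step 6 — Complex power: S = V·I* = 0.8396 + j1.259 VA.
Step 7 — Real power: P = Re(S) = 0.8396 W.
Step 8 — Reactive power: Q = Im(S) = 1.259 VAR.
Step 9 — Apparent power: |S| = 1.513 VA.
Step 10 — Power factor: PF = P/|S| = 0.5548 (lagging).

(a) P = 0.8396 W  (b) Q = 1.259 VAR  (c) S = 1.513 VA  (d) PF = 0.5548 (lagging)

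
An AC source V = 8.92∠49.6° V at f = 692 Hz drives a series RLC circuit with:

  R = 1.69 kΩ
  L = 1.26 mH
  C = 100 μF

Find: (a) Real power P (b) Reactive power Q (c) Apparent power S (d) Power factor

Step 1 — Angular frequency: ω = 2π·f = 2π·692 = 4348 rad/s.
Step 2 — Component impedances:
  R: Z = R = 1690 Ω
  L: Z = jωL = j·4348·0.00126 = 0 + j5.478 Ω
  C: Z = 1/(jωC) = -j/(ω·C) = 0 - j2.3 Ω
Step 3 — Series combination: Z_total = R + L + C = 1690 + j3.179 Ω = 1690∠0.1° Ω.
Step 4 — Source phasor: V = 8.92∠49.6° V = 5.781 + j6.793 V.
Step 5 — Current: I = V / Z = 0.003428 + j0.004013 A = 0.005278∠49.5° A.
Step 6 — Complex power: S = V·I* = 0.04708 + j8.855e-05 VA.
Step 7 — Real power: P = Re(S) = 0.04708 W.
Step 8 — Reactive power: Q = Im(S) = 8.855e-05 VAR.
Step 9 — Apparent power: |S| = 0.04708 VA.
Step 10 — Power factor: PF = P/|S| = 1 (lagging).

(a) P = 0.04708 W  (b) Q = 8.855e-05 VAR  (c) S = 0.04708 VA  (d) PF = 1 (lagging)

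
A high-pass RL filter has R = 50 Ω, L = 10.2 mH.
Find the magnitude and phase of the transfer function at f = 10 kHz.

Step 1 — Angular frequency: ω = 2π·1e+04 = 6.283e+04 rad/s.
Step 2 — Transfer function: H(jω) = jωL/(R + jωL).
Step 3 — Numerator jωL = j·640.9; denominator R + jωL = 50 + j640.9.
Step 4 — H = 0.994 + j0.07755.
Step 5 — Magnitude: |H| = 0.997 (-0.0 dB); phase: φ = 4.5°.

|H| = 0.997 (-0.0 dB), φ = 4.5°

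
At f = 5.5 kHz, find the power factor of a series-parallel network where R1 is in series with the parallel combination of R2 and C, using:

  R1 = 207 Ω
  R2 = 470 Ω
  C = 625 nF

Step 1 — Angular frequency: ω = 2π·f = 2π·5500 = 3.456e+04 rad/s.
Step 2 — Component impedances:
  R1: Z = R = 207 Ω
  R2: Z = R = 470 Ω
  C: Z = 1/(jωC) = -j/(ω·C) = 0 - j46.3 Ω
Step 3 — Parallel branch: R2 || C = 1/(1/R2 + 1/C) = 4.517 - j45.85 Ω.
Step 4 — Series with R1: Z_total = R1 + (R2 || C) = 211.5 - j45.85 Ω = 216.4∠-12.2° Ω.
Step 5 — Power factor: PF = cos(φ) = Re(Z)/|Z| = 211.52/216.43 = 0.9773.
Step 6 — Type: Im(Z) = -45.85 ⇒ leading (phase φ = -12.2°).

PF = 0.9773 (leading, φ = -12.2°)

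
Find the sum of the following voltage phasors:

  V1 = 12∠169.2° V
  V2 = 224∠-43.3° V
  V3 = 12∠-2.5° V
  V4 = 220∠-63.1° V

Step 1 — Convert each phasor to rectangular form:
  V1 = 12·(cos(169.2°) + j·sin(169.2°)) = -11.79 + j2.249 V
  V2 = 224·(cos(-43.3°) + j·sin(-43.3°)) = 163 - j153.6 V
  V3 = 12·(cos(-2.5°) + j·sin(-2.5°)) = 11.99 - j0.5234 V
  V4 = 220·(cos(-63.1°) + j·sin(-63.1°)) = 99.54 - j196.2 V
Step 2 — Sum components: V_total = 262.8 - j348.1 V.
Step 3 — Convert to polar: |V_total| = 436.1 V, ∠V_total = -53.0°.

V_total = 436.1∠-53.0° V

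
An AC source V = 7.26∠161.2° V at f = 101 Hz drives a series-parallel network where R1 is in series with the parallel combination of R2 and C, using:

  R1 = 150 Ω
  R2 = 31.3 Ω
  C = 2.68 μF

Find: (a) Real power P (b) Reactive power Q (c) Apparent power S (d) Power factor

Step 1 — Angular frequency: ω = 2π·f = 2π·101 = 634.6 rad/s.
Step 2 — Component impedances:
  R1: Z = R = 150 Ω
  R2: Z = R = 31.3 Ω
  C: Z = 1/(jωC) = -j/(ω·C) = 0 - j588 Ω
Step 3 — Parallel branch: R2 || C = 1/(1/R2 + 1/C) = 31.21 - j1.661 Ω.
Step 4 — Series with R1: Z_total = R1 + (R2 || C) = 181.2 - j1.661 Ω = 181.2∠-0.5° Ω.
Step 5 — Source phasor: V = 7.26∠161.2° V = -6.873 + j2.34 V.
Step 6 — Current: I = V / Z = -0.03804 + j0.01256 A = 0.04006∠161.7° A.
Step 7 — Complex power: S = V·I* = 0.2908 - j0.002667 VA.
Step 8 — Real power: P = Re(S) = 0.2908 W.
Step 9 — Reactive power: Q = Im(S) = -0.002667 VAR.
Step 10 — Apparent power: |S| = 0.2909 VA.
Step 11 — Power factor: PF = P/|S| = 1 (leading).

(a) P = 0.2908 W  (b) Q = -0.002667 VAR  (c) S = 0.2909 VA  (d) PF = 1 (leading)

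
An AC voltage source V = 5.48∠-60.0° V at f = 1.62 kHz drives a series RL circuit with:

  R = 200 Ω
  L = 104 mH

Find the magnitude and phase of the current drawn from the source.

Step 1 — Angular frequency: ω = 2π·f = 2π·1620 = 1.018e+04 rad/s.
Step 2 — Component impedances:
  R: Z = R = 200 Ω
  L: Z = jωL = j·1.018e+04·0.104 = 0 + j1059 Ω
Step 3 — Series combination: Z_total = R + L = 200 + j1059 Ω = 1077∠79.3° Ω.
Step 4 — Source phasor: V = 5.48∠-60.0° V = 2.74 - j4.746 V.
Step 5 — Ohm's law: I = V / Z_total = (2.74 - j4.746) / (200 + j1059) = -0.003856 - j0.003317 A.
Step 6 — Convert to polar: |I| = 0.005087 A, ∠I = -139.3°.

I = 0.005087∠-139.3° A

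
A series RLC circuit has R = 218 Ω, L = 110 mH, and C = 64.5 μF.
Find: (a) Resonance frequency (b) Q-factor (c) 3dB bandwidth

Step 1 — Resonance condition Im(Z)=0 gives ω₀ = 1/√(LC).
Step 2 — ω₀ = 1/√(0.11·6.45e-05) = 375.4 rad/s.
Step 3 — f₀ = ω₀/(2π) = 59.75 Hz.
Step 4 — Series Q: Q = ω₀L/R = 375.4·0.11/218 = 0.1894.
Step 5 — 3dB bandwidth: Δω = ω₀/Q = 1982 rad/s; BW = Δω/(2π) = 315.4 Hz.

(a) f₀ = 59.75 Hz  (b) Q = 0.1894  (c) BW = 315.4 Hz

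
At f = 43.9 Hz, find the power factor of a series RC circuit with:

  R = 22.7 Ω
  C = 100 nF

Step 1 — Angular frequency: ω = 2π·f = 2π·43.9 = 275.8 rad/s.
Step 2 — Component impedances:
  R: Z = R = 22.7 Ω
  C: Z = 1/(jωC) = -j/(ω·C) = 0 - j3.625e+04 Ω
Step 3 — Series combination: Z_total = R + C = 22.7 - j3.625e+04 Ω = 3.625e+04∠-90.0° Ω.
Step 4 — Power factor: PF = cos(φ) = Re(Z)/|Z| = 22.7/36254 = 0.0006261.
Step 5 — Type: Im(Z) = -3.625e+04 ⇒ leading (phase φ = -90.0°).

PF = 0.0006261 (leading, φ = -90.0°)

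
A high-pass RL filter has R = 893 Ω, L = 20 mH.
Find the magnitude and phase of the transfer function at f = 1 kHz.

Step 1 — Angular frequency: ω = 2π·1000 = 6283 rad/s.
Step 2 — Transfer function: H(jω) = jωL/(R + jωL).
Step 3 — Numerator jωL = j·125.7; denominator R + jωL = 893 + j125.7.
Step 4 — H = 0.01942 + j0.138.
Step 5 — Magnitude: |H| = 0.1393 (-17.1 dB); phase: φ = 82.0°.

|H| = 0.1393 (-17.1 dB), φ = 82.0°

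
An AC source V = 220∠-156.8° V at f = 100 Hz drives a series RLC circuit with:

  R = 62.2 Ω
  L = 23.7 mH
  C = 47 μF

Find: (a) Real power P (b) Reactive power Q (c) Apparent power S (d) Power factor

Step 1 — Angular frequency: ω = 2π·f = 2π·100 = 628.3 rad/s.
Step 2 — Component impedances:
  R: Z = R = 62.2 Ω
  L: Z = jωL = j·628.3·0.0237 = 0 + j14.89 Ω
  C: Z = 1/(jωC) = -j/(ω·C) = 0 - j33.86 Ω
Step 3 — Series combination: Z_total = R + L + C = 62.2 - j18.97 Ω = 65.03∠-17.0° Ω.
Step 4 — Source phasor: V = 220∠-156.8° V = -202.2 - j86.67 V.
Step 5 — Current: I = V / Z = -2.585 - j2.182 A = 3.383∠-139.8° A.
Step 6 — Complex power: S = V·I* = 711.9 - j217.1 VA.
Step 7 — Real power: P = Re(S) = 711.9 W.
Step 8 — Reactive power: Q = Im(S) = -217.1 VAR.
Step 9 — Apparent power: |S| = 744.3 VA.
Step 10 — Power factor: PF = P/|S| = 0.9565 (leading).

(a) P = 711.9 W  (b) Q = -217.1 VAR  (c) S = 744.3 VA  (d) PF = 0.9565 (leading)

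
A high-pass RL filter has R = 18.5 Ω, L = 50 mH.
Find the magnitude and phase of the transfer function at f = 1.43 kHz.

Step 1 — Angular frequency: ω = 2π·1430 = 8985 rad/s.
Step 2 — Transfer function: H(jω) = jωL/(R + jωL).
Step 3 — Numerator jωL = j·449.2; denominator R + jωL = 18.5 + j449.2.
Step 4 — H = 0.9983 + j0.04111.
Step 5 — Magnitude: |H| = 0.9992 (-0.0 dB); phase: φ = 2.4°.

|H| = 0.9992 (-0.0 dB), φ = 2.4°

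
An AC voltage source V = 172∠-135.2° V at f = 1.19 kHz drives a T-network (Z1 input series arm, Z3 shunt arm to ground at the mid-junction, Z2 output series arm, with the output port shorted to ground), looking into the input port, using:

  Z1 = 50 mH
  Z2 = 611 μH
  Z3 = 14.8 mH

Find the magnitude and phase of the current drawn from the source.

Step 1 — Angular frequency: ω = 2π·f = 2π·1190 = 7477 rad/s.
Step 2 — Component impedances:
  Z1: Z = jωL = j·7477·0.05 = 0 + j373.8 Ω
  Z2: Z = jωL = j·7477·0.000611 = 0 + j4.568 Ω
  Z3: Z = jωL = j·7477·0.0148 = 0 + j110.7 Ω
Step 3 — With the output port shorted to ground, the output series arm Z2 runs from the junction to ground; the shunt arm Z3 also runs from the junction to ground. They appear in parallel: Z3 || Z2 = 0 + j4.387 Ω.
Step 4 — Series with input arm Z1: Z_in = Z1 + (Z3 || Z2) = 0 + j378.2 Ω = 378.2∠90.0° Ω.
Step 5 — Source phasor: V = 172∠-135.2° V = -122 - j121.2 V.
Step 6 — Ohm's law: I = V / Z_total = (-122 - j121.2) / (0 + j378.2) = -0.3204 + j0.3227 A.
Step 7 — Convert to polar: |I| = 0.4547 A, ∠I = 134.8°.

I = 0.4547∠134.8° A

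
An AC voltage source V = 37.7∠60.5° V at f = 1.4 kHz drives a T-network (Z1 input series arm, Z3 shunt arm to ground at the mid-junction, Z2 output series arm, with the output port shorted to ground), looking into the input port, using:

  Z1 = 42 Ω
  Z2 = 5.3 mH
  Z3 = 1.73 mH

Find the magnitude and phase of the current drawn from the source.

Step 1 — Angular frequency: ω = 2π·f = 2π·1400 = 8796 rad/s.
Step 2 — Component impedances:
  Z1: Z = R = 42 Ω
  Z2: Z = jωL = j·8796·0.0053 = 0 + j46.62 Ω
  Z3: Z = jωL = j·8796·0.00173 = 0 + j15.22 Ω
Step 3 — With the output port shorted to ground, the output series arm Z2 runs from the junction to ground; the shunt arm Z3 also runs from the junction to ground. They appear in parallel: Z3 || Z2 = 0 + j11.47 Ω.
Step 4 — Series with input arm Z1: Z_in = Z1 + (Z3 || Z2) = 42 + j11.47 Ω = 43.54∠15.3° Ω.
Step 5 — Source phasor: V = 37.7∠60.5° V = 18.56 + j32.81 V.
Step 6 — Ohm's law: I = V / Z_total = (18.56 + j32.81) / (42 + j11.47) = 0.6099 + j0.6146 A.
Step 7 — Convert to polar: |I| = 0.8659 A, ∠I = 45.2°.

I = 0.8659∠45.2° A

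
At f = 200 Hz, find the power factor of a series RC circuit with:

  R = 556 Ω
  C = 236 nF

Step 1 — Angular frequency: ω = 2π·f = 2π·200 = 1257 rad/s.
Step 2 — Component impedances:
  R: Z = R = 556 Ω
  C: Z = 1/(jωC) = -j/(ω·C) = 0 - j3372 Ω
Step 3 — Series combination: Z_total = R + C = 556 - j3372 Ω = 3417∠-80.6° Ω.
Step 4 — Power factor: PF = cos(φ) = Re(Z)/|Z| = 556/3417 = 0.1627.
Step 5 — Type: Im(Z) = -3372 ⇒ leading (phase φ = -80.6°).

PF = 0.1627 (leading, φ = -80.6°)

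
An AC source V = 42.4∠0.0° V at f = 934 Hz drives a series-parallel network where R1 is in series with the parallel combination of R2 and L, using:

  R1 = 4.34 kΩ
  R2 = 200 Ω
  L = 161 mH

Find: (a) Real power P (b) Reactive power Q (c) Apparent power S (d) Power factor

Step 1 — Angular frequency: ω = 2π·f = 2π·934 = 5868 rad/s.
Step 2 — Component impedances:
  R1: Z = R = 4340 Ω
  R2: Z = R = 200 Ω
  L: Z = jωL = j·5868·0.161 = 0 + j944.8 Ω
Step 3 — Parallel branch: R2 || L = 1/(1/R2 + 1/L) = 191.4 + j40.52 Ω.
Step 4 — Series with R1: Z_total = R1 + (R2 || L) = 4531 + j40.52 Ω = 4532∠0.5° Ω.
Step 5 — Source phasor: V = 42.4∠0.0° V = 42.4 V.
Step 6 — Current: I = V / Z = 0.009356 - j8.366e-05 A = 0.009357∠-0.5° A.
Step 7 — Complex power: S = V·I* = 0.3967 + j0.003547 VA.
Step 8 — Real power: P = Re(S) = 0.3967 W.
Step 9 — Reactive power: Q = Im(S) = 0.003547 VAR.
Step 10 — Apparent power: |S| = 0.3967 VA.
Step 11 — Power factor: PF = P/|S| = 1 (lagging).

(a) P = 0.3967 W  (b) Q = 0.003547 VAR  (c) S = 0.3967 VA  (d) PF = 1 (lagging)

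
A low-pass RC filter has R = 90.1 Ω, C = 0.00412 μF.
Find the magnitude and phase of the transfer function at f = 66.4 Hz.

Step 1 — Angular frequency: ω = 2π·66.4 = 417.2 rad/s.
Step 2 — Transfer function: H(jω) = 1/(1 + jωRC).
Step 3 — Denominator: 1 + jωRC = 1 + j·417.2·90.1·4.12e-09 = 1 + j0.0001549.
Step 4 — H = 1 - j0.0001549.
Step 5 — Magnitude: |H| = 1 (-0.0 dB); phase: φ = -0.0°.

|H| = 1 (-0.0 dB), φ = -0.0°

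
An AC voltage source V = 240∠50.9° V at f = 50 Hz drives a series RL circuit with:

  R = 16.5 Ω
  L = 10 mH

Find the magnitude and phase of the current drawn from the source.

Step 1 — Angular frequency: ω = 2π·f = 2π·50 = 314.2 rad/s.
Step 2 — Component impedances:
  R: Z = R = 16.5 Ω
  L: Z = jωL = j·314.2·0.01 = 0 + j3.142 Ω
Step 3 — Series combination: Z_total = R + L = 16.5 + j3.142 Ω = 16.8∠10.8° Ω.
Step 4 — Source phasor: V = 240∠50.9° V = 151.4 + j186.3 V.
Step 5 — Ohm's law: I = V / Z_total = (151.4 + j186.3) / (16.5 + j3.142) = 10.93 + j9.208 A.
Step 6 — Convert to polar: |I| = 14.29 A, ∠I = 40.1°.

I = 14.29∠40.1° A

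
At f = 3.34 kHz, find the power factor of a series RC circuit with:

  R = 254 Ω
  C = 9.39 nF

Step 1 — Angular frequency: ω = 2π·f = 2π·3340 = 2.099e+04 rad/s.
Step 2 — Component impedances:
  R: Z = R = 254 Ω
  C: Z = 1/(jωC) = -j/(ω·C) = 0 - j5075 Ω
Step 3 — Series combination: Z_total = R + C = 254 - j5075 Ω = 5081∠-87.1° Ω.
Step 4 — Power factor: PF = cos(φ) = Re(Z)/|Z| = 254/5081 = 0.04999.
Step 5 — Type: Im(Z) = -5075 ⇒ leading (phase φ = -87.1°).

PF = 0.04999 (leading, φ = -87.1°)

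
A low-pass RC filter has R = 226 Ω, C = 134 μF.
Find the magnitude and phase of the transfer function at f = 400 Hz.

Step 1 — Angular frequency: ω = 2π·400 = 2513 rad/s.
Step 2 — Transfer function: H(jω) = 1/(1 + jωRC).
Step 3 — Denominator: 1 + jωRC = 1 + j·2513·226·0.000134 = 1 + j76.11.
Step 4 — H = 0.0001726 - j0.01314.
Step 5 — Magnitude: |H| = 0.01314 (-37.6 dB); phase: φ = -89.2°.

|H| = 0.01314 (-37.6 dB), φ = -89.2°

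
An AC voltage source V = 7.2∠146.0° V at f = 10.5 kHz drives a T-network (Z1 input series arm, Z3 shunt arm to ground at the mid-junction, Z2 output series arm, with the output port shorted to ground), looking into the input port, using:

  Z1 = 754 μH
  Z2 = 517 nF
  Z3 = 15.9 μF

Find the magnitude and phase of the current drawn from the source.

Step 1 — Angular frequency: ω = 2π·f = 2π·1.05e+04 = 6.597e+04 rad/s.
Step 2 — Component impedances:
  Z1: Z = jωL = j·6.597e+04·0.000754 = 0 + j49.74 Ω
  Z2: Z = 1/(jωC) = -j/(ω·C) = 0 - j29.32 Ω
  Z3: Z = 1/(jωC) = -j/(ω·C) = 0 - j0.9533 Ω
Step 3 — With the output port shorted to ground, the output series arm Z2 runs from the junction to ground; the shunt arm Z3 also runs from the junction to ground. They appear in parallel: Z3 || Z2 = 0 - j0.9233 Ω.
Step 4 — Series with input arm Z1: Z_in = Z1 + (Z3 || Z2) = 0 + j48.82 Ω = 48.82∠90.0° Ω.
Step 5 — Source phasor: V = 7.2∠146.0° V = -5.969 + j4.026 V.
Step 6 — Ohm's law: I = V / Z_total = (-5.969 + j4.026) / (0 + j48.82) = 0.08247 + j0.1223 A.
Step 7 — Convert to polar: |I| = 0.1475 A, ∠I = 56.0°.

I = 0.1475∠56.0° A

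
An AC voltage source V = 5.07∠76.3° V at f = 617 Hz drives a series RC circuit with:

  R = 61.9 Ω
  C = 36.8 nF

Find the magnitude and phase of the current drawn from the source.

Step 1 — Angular frequency: ω = 2π·f = 2π·617 = 3877 rad/s.
Step 2 — Component impedances:
  R: Z = R = 61.9 Ω
  C: Z = 1/(jωC) = -j/(ω·C) = 0 - j7010 Ω
Step 3 — Series combination: Z_total = R + C = 61.9 - j7010 Ω = 7010∠-89.5° Ω.
Step 4 — Source phasor: V = 5.07∠76.3° V = 1.201 + j4.926 V.
Step 5 — Ohm's law: I = V / Z_total = (1.201 + j4.926) / (61.9 - j7010) = -0.0007012 + j0.0001775 A.
Step 6 — Convert to polar: |I| = 0.0007233 A, ∠I = 165.8°.

I = 0.0007233∠165.8° A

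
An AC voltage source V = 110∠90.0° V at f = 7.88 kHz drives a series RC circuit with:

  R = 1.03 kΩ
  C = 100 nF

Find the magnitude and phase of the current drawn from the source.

Step 1 — Angular frequency: ω = 2π·f = 2π·7880 = 4.951e+04 rad/s.
Step 2 — Component impedances:
  R: Z = R = 1030 Ω
  C: Z = 1/(jωC) = -j/(ω·C) = 0 - j202 Ω
Step 3 — Series combination: Z_total = R + C = 1030 - j202 Ω = 1050∠-11.1° Ω.
Step 4 — Source phasor: V = 110∠90.0° V = 0 + j110 V.
Step 5 — Ohm's law: I = V / Z_total = (0 + j110) / (1030 - j202) = -0.02017 + j0.1028 A.
Step 6 — Convert to polar: |I| = 0.1048 A, ∠I = 101.1°.

I = 0.1048∠101.1° A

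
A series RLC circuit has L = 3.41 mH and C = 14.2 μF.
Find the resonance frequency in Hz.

Step 1 — Resonance condition Im(Z)=0 gives ω₀ = 1/√(LC).
Step 2 — ω₀ = 1/√(0.00341·1.42e-05) = 4544 rad/s.
Step 3 — f₀ = ω₀/(2π) = 723.3 Hz.

f₀ = 723.3 Hz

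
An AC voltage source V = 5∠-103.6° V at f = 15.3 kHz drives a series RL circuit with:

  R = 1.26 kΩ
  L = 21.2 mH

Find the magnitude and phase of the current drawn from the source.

Step 1 — Angular frequency: ω = 2π·f = 2π·1.53e+04 = 9.613e+04 rad/s.
Step 2 — Component impedances:
  R: Z = R = 1260 Ω
  L: Z = jωL = j·9.613e+04·0.0212 = 0 + j2038 Ω
Step 3 — Series combination: Z_total = R + L = 1260 + j2038 Ω = 2396∠58.3° Ω.
Step 4 — Source phasor: V = 5∠-103.6° V = -1.176 - j4.86 V.
Step 5 — Ohm's law: I = V / Z_total = (-1.176 - j4.86) / (1260 + j2038) = -0.001983 - j0.0006492 A.
Step 6 — Convert to polar: |I| = 0.002087 A, ∠I = -161.9°.

I = 0.002087∠-161.9° A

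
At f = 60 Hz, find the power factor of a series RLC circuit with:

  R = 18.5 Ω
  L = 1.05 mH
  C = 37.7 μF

Step 1 — Angular frequency: ω = 2π·f = 2π·60 = 377 rad/s.
Step 2 — Component impedances:
  R: Z = R = 18.5 Ω
  L: Z = jωL = j·377·0.00105 = 0 + j0.3958 Ω
  C: Z = 1/(jωC) = -j/(ω·C) = 0 - j70.36 Ω
Step 3 — Series combination: Z_total = R + L + C = 18.5 - j69.96 Ω = 72.37∠-75.2° Ω.
Step 4 — Power factor: PF = cos(φ) = Re(Z)/|Z| = 18.5/72.37 = 0.2556.
Step 5 — Type: Im(Z) = -69.96 ⇒ leading (phase φ = -75.2°).

PF = 0.2556 (leading, φ = -75.2°)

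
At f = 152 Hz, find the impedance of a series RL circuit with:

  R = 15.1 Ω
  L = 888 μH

Step 1 — Angular frequency: ω = 2π·f = 2π·152 = 955 rad/s.
Step 2 — Component impedances:
  R: Z = R = 15.1 Ω
  L: Z = jωL = j·955·0.000888 = 0 + j0.8481 Ω
Step 3 — Series combination: Z_total = R + L = 15.1 + j0.8481 Ω = 15.12∠3.2° Ω.

Z = 15.1 + j0.8481 Ω = 15.12∠3.2° Ω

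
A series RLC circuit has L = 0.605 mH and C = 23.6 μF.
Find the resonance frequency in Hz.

Step 1 — Resonance condition Im(Z)=0 gives ω₀ = 1/√(LC).
Step 2 — ω₀ = 1/√(0.000605·2.36e-05) = 8369 rad/s.
Step 3 — f₀ = ω₀/(2π) = 1332 Hz.

f₀ = 1332 Hz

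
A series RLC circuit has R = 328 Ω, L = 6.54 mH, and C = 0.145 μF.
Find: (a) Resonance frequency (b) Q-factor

Step 1 — Resonance condition Im(Z)=0 gives ω₀ = 1/√(LC).
Step 2 — ω₀ = 1/√(0.00654·1.45e-07) = 3.247e+04 rad/s.
Step 3 — f₀ = ω₀/(2π) = 5168 Hz.
Step 4 — Series Q: Q = ω₀L/R = 3.247e+04·0.00654/328 = 0.6475.

(a) f₀ = 5168 Hz  (b) Q = 0.6475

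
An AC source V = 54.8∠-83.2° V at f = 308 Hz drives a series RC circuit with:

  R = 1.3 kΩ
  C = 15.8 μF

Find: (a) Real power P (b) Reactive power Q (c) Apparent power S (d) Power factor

Step 1 — Angular frequency: ω = 2π·f = 2π·308 = 1935 rad/s.
Step 2 — Component impedances:
  R: Z = R = 1300 Ω
  C: Z = 1/(jωC) = -j/(ω·C) = 0 - j32.7 Ω
Step 3 — Series combination: Z_total = R + C = 1300 - j32.7 Ω = 1300∠-1.4° Ω.
Step 4 — Source phasor: V = 54.8∠-83.2° V = 6.489 - j54.41 V.
Step 5 — Current: I = V / Z = 0.00604 - j0.04171 A = 0.04214∠-81.8° A.
Step 6 — Complex power: S = V·I* = 2.309 - j0.05808 VA.
Step 7 — Real power: P = Re(S) = 2.309 W.
Step 8 — Reactive power: Q = Im(S) = -0.05808 VAR.
Step 9 — Apparent power: |S| = 2.309 VA.
Step 10 — Power factor: PF = P/|S| = 0.9997 (leading).

(a) P = 2.309 W  (b) Q = -0.05808 VAR  (c) S = 2.309 VA  (d) PF = 0.9997 (leading)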